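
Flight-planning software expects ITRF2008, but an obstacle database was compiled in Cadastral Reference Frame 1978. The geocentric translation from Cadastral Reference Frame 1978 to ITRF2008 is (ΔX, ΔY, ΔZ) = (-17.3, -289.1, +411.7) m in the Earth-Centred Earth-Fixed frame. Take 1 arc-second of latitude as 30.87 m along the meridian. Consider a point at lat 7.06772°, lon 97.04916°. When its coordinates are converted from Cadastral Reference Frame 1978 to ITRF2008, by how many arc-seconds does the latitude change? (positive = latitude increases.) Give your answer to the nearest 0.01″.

sin φ = 0.123042, cos φ = 0.992401, sin λ = 0.992441, cos λ = -0.122721.
North component: ΔN = −sin φ cos λ·ΔX − sin φ sin λ·ΔY + cos φ·ΔZ = −(0.123042)(-0.122721)(-17.3) − (0.123042)(0.992441)(-289.1) + (0.992401)(411.7) = 443.61 m.
1° of latitude spans 3600 × 30.87 = 111132 m, so Δφ = 443.61 / 111132 × 3600 = 14.370″.

Δφ = 14.37″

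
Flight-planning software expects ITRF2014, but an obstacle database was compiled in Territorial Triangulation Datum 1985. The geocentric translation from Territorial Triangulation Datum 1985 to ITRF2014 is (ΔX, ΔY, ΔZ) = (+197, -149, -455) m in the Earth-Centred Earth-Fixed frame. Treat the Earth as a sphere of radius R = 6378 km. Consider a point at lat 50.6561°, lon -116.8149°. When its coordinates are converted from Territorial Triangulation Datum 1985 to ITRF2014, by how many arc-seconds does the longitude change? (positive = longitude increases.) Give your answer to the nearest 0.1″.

Δλ = 12.4″

sin φ = 0.773355, cos φ = 0.633974, sin λ = -0.892469, cos λ = -0.451110.
East component: ΔE = −sin λ·ΔX + cos λ·ΔY = −(-0.892469)(197) + (-0.451110)(-149) = 243.03 m.
1° of latitude spans πR/180 = 111317 m; at latitude φ, 1° of longitude spans that × cos φ = 70572.1 m, so Δλ = 243.03 / 70572.1 × 3600 = 12.397″.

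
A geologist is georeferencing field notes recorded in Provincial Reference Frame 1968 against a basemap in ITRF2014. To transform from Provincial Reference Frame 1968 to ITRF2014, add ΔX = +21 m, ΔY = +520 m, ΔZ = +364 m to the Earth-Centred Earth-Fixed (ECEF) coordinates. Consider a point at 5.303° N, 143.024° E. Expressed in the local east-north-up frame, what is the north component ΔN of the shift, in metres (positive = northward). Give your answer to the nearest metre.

ΔN = 335 m

At φ = 5.303°, λ = 143.024°: sin φ = 0.092423, cos φ = 0.995720, sin λ = 0.601480, cos λ = -0.798888.
ΔN = −sin φ cos λ·ΔX − sin φ sin λ·ΔY + cos φ·ΔZ = −(0.092423)(-0.798888)(21) − (0.092423)(0.601480)(520) + (0.995720)(364) = 335.09 m.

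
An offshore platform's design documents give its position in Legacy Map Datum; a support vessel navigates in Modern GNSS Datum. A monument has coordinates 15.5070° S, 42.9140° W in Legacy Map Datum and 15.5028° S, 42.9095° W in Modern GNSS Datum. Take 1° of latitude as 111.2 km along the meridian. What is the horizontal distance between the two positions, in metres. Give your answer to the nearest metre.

671 m

Δφ = -15.5028° − -15.5070° = +0.0042°; Δλ = -42.9095° − -42.9140° = +0.0045°.
ΔN = Δφ × 111200 = 467.0 m; ΔE = Δλ × 111200 × cos(-15.5070°) = +0.0045 × 111200 × 0.963598 = 482.2 m.
Distance = √(ΔE² + ΔN²) = √(482.2² + 467.0²) = 671.3 m.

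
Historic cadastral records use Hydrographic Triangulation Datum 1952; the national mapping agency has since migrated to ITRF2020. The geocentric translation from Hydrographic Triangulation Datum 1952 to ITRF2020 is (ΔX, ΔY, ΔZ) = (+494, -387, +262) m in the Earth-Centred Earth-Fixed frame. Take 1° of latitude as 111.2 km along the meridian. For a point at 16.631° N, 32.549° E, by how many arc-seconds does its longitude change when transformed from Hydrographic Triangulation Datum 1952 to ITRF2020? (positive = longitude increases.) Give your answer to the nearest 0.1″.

Δλ = -20.0″

sin φ = 0.286207, cos φ = 0.958168, sin λ = 0.538021, cos λ = 0.842932.
East component: ΔE = −sin λ·ΔX + cos λ·ΔY = −(0.538021)(494) + (0.842932)(-387) = -592.00 m.
1° of latitude spans 111200 m; at latitude φ, 1° of longitude spans that × cos φ = 106548.3 m, so Δλ = -592.00 / 106548.3 × 3600 = -20.002″.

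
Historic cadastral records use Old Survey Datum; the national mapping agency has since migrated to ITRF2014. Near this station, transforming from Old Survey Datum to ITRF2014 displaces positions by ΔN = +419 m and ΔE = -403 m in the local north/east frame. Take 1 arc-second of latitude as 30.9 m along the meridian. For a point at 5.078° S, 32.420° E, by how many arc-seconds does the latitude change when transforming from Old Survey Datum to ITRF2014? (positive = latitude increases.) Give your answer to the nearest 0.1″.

Δφ = 13.6″

1″ of latitude = 30.90 m, so Δφ = 419.0 / 30.90 = 13.560″.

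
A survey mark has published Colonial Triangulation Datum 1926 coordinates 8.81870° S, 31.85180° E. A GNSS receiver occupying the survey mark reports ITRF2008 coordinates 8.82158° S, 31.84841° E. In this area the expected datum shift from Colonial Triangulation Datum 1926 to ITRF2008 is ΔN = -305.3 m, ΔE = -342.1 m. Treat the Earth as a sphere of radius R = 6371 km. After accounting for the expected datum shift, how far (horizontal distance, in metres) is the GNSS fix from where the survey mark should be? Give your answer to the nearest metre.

Observed coordinate differences: Δφ = -0.00288°, Δλ = -0.00339°.
Converting to metres (1° lat = 111195 m, cos φ = 0.988178): observed ΔN = -320.2 m, observed ΔE = -372.5 m.
Subtracting the expected shift leaves a residual of -320.2 − (-305.3) = -14.9 m north and -372.5 − (-342.1) = -30.4 m east.
Residual distance = √((-14.9)² + (-30.4)²) = 33.9 m.

34 m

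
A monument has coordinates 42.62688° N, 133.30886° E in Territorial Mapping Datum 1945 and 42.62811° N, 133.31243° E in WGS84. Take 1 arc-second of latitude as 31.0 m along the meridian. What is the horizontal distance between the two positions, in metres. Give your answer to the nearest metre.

Δφ = 42.62811° − 42.62688° = +0.00123°; Δλ = 133.31243° − 133.30886° = +0.00357°.
1° of latitude = 3600 × 31.00 = 111600 m.
ΔN = Δφ × 111600 = 137.3 m; ΔE = Δλ × 111600 × cos(42.62688°) = +0.00357 × 111600 × 0.735779 = 293.1 m.
Distance = √(ΔE² + ΔN²) = √(293.1² + 137.3²) = 323.7 m.

324 m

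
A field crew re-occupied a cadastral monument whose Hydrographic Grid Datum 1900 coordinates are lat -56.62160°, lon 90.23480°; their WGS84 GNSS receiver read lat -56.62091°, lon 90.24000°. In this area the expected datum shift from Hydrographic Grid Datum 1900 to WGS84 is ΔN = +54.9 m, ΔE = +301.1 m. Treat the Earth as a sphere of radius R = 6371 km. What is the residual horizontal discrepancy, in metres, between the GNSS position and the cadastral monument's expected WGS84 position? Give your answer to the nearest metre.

Observed coordinate differences: Δφ = +0.00069°, Δλ = +0.00520°.
Converting to metres (1° lat = 111195 m, cos φ = 0.550166): observed ΔN = 76.7 m, observed ΔE = 318.1 m.
Subtracting the expected shift leaves a residual of 76.7 − (54.9) = 21.8 m north and 318.1 − (301.1) = 17.0 m east.
Residual distance = √(21.8² + 17.0²) = 27.7 m.

28 m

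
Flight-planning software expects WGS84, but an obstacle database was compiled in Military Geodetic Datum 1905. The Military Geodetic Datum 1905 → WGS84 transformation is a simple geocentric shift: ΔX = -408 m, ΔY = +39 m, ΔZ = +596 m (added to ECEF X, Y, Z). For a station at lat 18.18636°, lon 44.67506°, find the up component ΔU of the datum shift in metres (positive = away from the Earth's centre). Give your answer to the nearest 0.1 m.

At φ = 18.18636°, λ = 44.67506°: sin φ = 0.312109, cos φ = 0.950046, sin λ = 0.703085, cos λ = 0.711106.
ΔU = cos φ cos λ·ΔX + cos φ sin λ·ΔY + sin φ·ΔZ = (0.950046)(0.711106)(-408) + (0.950046)(0.703085)(39) + (0.312109)(596) = -63.57 m.

ΔU = -63.6 m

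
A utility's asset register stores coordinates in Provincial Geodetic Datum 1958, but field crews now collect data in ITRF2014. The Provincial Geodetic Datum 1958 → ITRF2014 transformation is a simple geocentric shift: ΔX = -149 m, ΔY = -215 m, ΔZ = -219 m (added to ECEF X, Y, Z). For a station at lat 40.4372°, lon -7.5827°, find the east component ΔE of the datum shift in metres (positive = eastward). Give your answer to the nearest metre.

At φ = 40.4372°, λ = -7.5827°: sin φ = 0.648614, cos φ = 0.761117, sin λ = -0.131957, cos λ = 0.991255.
ΔE = −sin λ·ΔX + cos λ·ΔY = −(-0.131957)·(-149) + (0.991255)·(-215) = -232.78 m.

ΔE = -233 m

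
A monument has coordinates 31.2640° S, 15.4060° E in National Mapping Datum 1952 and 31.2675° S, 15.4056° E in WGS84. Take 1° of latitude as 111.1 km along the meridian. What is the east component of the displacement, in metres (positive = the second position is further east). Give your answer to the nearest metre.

Δφ = -31.2675° − -31.2640° = -0.0035°; Δλ = 15.4056° − 15.4060° = -0.0004°.
ΔN = Δφ × 111100 = -388.8 m; ΔE = Δλ × 111100 × cos(-31.2640°) = -0.0004 × 111100 × 0.854785 = -38.0 m.

ΔE = -38 m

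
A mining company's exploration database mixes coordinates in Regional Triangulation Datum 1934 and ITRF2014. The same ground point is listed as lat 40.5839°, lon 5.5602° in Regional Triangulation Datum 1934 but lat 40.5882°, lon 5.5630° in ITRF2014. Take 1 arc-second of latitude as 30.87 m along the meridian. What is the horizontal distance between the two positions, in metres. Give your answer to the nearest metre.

533 m

Δφ = 40.5882° − 40.5839° = +0.0043°; Δλ = 5.5630° − 5.5602° = +0.0028°.
1° of latitude = 3600 × 30.87 = 111132 m.
ΔN = Δφ × 111132 = 477.9 m; ΔE = Δλ × 111132 × cos(40.5839°) = +0.0028 × 111132 × 0.759454 = 236.3 m.
Distance = √(ΔE² + ΔN²) = √(236.3² + 477.9²) = 533.1 m.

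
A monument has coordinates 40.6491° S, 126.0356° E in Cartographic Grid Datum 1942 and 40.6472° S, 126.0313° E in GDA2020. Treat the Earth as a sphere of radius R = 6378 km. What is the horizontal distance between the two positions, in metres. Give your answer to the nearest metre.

420 m

Δφ = -40.6472° − -40.6491° = +0.0019°; Δλ = 126.0313° − 126.0356° = -0.0043°.
1° along a meridian = πR/180 = 111317 m.
ΔN = Δφ × 111317 = 211.5 m; ΔE = Δλ × 111317 × cos(-40.6491°) = -0.0043 × 111317 × 0.758713 = -363.2 m.
Distance = √(ΔE² + ΔN²) = √((-363.2)² + 211.5²) = 420.3 m.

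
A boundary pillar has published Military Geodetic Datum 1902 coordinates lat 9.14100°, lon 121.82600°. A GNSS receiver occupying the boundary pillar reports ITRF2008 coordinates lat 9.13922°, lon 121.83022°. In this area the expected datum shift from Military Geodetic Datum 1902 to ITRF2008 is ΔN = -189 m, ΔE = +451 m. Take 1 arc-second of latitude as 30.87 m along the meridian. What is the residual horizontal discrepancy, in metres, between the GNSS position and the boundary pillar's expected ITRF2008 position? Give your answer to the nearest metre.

Observed coordinate differences: Δφ = -0.00178°, Δλ = +0.00422°.
Converting to metres (1° lat = 111132 m, cos φ = 0.987300): observed ΔN = -197.8 m, observed ΔE = 463.0 m.
Subtracting the expected shift leaves a residual of -197.8 − (-189) = -8.8 m north and 463.0 − (451) = 12.0 m east.
Residual distance = √((-8.8)² + 12.0²) = 14.9 m.

15 m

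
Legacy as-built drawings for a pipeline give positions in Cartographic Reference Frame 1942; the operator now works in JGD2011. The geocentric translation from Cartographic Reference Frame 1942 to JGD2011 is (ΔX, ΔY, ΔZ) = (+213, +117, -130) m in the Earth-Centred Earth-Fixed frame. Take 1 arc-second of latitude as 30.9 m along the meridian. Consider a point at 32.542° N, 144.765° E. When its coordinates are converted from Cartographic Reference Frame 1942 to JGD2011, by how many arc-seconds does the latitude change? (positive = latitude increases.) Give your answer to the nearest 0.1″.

Δφ = -1.7″

sin φ = 0.537918, cos φ = 0.842997, sin λ = 0.576931, cos λ = -0.816793.
North component: ΔN = −sin φ cos λ·ΔX − sin φ sin λ·ΔY + cos φ·ΔZ = −(0.537918)(-0.816793)(213) − (0.537918)(0.576931)(117) + (0.842997)(-130) = -52.31 m.
1° of latitude spans 3600 × 30.90 = 111240 m, so Δφ = -52.31 / 111240 × 3600 = -1.693″.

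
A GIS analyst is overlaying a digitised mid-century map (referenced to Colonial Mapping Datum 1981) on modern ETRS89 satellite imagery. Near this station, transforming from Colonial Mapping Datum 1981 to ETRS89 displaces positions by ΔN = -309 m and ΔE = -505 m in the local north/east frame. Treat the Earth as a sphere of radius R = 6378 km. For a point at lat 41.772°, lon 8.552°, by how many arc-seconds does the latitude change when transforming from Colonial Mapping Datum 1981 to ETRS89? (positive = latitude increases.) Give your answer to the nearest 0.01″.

On a sphere of radius R, 1 rad of latitude = R, so Δφ = ΔN / R = -309.0 / 6378000 = -4.8448e-05 rad = -9.993″.

Δφ = -9.99″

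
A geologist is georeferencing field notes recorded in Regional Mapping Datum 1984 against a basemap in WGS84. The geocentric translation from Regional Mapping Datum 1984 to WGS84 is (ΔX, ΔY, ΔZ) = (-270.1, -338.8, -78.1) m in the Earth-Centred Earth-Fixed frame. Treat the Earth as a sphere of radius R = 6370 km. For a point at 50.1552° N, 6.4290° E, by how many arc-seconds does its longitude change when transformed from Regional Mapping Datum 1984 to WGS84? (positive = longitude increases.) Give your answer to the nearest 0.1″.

Δλ = -15.5″

sin φ = 0.767783, cos φ = 0.640710, sin λ = 0.111972, cos λ = 0.993711.
East component: ΔE = −sin λ·ΔX + cos λ·ΔY = −(0.111972)(-270.1) + (0.993711)(-338.8) = -306.43 m.
1° of latitude spans πR/180 = 111177 m; at latitude φ, 1° of longitude spans that × cos φ = 71232.5 m, so Δλ = -306.43 / 71232.5 × 3600 = -15.486″.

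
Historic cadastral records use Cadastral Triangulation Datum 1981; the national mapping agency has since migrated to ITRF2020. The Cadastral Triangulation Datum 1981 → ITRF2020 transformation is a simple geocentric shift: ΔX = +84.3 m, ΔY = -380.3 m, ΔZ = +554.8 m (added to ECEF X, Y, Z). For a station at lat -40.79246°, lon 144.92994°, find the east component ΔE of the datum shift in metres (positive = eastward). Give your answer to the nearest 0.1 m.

At φ = -40.79246°, λ = 144.92994°: sin φ = -0.653321, cos φ = 0.757081, sin λ = 0.574578, cos λ = -0.818450.
ΔE = −sin λ·ΔX + cos λ·ΔY = −(0.574578)·(84.3) + (-0.818450)·(-380.3) = 262.82 m.

ΔE = 262.8 m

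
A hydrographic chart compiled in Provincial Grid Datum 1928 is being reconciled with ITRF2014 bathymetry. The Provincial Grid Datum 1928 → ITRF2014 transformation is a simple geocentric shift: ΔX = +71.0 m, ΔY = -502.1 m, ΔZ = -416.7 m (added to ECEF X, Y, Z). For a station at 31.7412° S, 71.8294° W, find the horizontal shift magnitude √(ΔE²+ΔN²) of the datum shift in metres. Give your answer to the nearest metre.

128 m

The local east axis at (φ, λ) is (−sin λ, cos λ, 0), so ΔE = −sin(-71.8294°)·71.0 + cos(-71.8294°)·(-502.1) = -89.12 m.
The local north axis is (−sin φ cos λ, −sin φ sin λ, cos φ), giving ΔN = 11.648 + 250.974 − 354.375 = -91.75 m.
Horizontal magnitude = √(ΔE² + ΔN²) = √((-89.12)² + (-91.75)²) = 127.91 m.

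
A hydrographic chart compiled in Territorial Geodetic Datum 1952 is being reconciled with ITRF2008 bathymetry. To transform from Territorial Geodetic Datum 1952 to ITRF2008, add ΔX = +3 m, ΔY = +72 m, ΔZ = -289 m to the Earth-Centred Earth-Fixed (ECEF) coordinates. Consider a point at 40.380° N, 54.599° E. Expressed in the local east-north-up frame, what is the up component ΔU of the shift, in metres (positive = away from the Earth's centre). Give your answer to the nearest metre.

ΔU = -141 m

At φ = 40.380°, λ = 54.599°: sin φ = 0.647854, cos φ = 0.761764, sin λ = 0.815118, cos λ = 0.579295.
ΔU = cos φ cos λ·ΔX + cos φ sin λ·ΔY + sin φ·ΔZ = (0.761764)(0.579295)(3) + (0.761764)(0.815118)(72) + (0.647854)(-289) = -141.20 m.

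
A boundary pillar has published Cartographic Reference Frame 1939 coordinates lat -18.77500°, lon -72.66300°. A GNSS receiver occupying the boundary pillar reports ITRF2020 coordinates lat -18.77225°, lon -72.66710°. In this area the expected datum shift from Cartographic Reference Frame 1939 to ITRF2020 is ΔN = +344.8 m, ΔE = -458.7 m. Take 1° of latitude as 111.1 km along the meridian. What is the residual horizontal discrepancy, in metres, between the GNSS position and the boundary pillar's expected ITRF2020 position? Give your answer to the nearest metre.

48 m

Observed coordinate differences: Δφ = +0.00275°, Δλ = -0.00410°.
Converting to metres (1° lat = 111100 m, cos φ = 0.946790): observed ΔN = 305.5 m, observed ΔE = -431.3 m.
Subtracting the expected shift leaves a residual of 305.5 − (344.8) = -39.3 m north and -431.3 − (-458.7) = 27.4 m east.
Residual distance = √((-39.3)² + 27.4²) = 47.9 m.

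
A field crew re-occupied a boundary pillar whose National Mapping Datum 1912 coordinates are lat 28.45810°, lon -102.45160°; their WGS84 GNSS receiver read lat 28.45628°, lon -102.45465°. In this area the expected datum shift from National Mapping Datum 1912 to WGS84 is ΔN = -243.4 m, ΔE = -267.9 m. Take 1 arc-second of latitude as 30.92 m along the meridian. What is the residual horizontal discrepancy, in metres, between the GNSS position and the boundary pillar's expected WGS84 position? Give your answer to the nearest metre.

Observed coordinate differences: Δφ = -0.00182°, Δλ = -0.00305°.
Converting to metres (1° lat = 111312 m, cos φ = 0.879166): observed ΔN = -202.6 m, observed ΔE = -298.5 m.
Subtracting the expected shift leaves a residual of -202.6 − (-243.4) = 40.8 m north and -298.5 − (-267.9) = -30.6 m east.
Residual distance = √(40.8² + (-30.6)²) = 51.0 m.

51 m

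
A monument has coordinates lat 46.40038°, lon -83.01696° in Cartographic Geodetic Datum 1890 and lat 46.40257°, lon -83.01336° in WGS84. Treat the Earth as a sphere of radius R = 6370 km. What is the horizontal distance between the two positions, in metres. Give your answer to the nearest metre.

Δφ = 46.40257° − 46.40038° = +0.00219°; Δλ = -83.01336° − -83.01696° = +0.00360°.
1° along a meridian = πR/180 = 111177 m.
ΔN = Δφ × 111177 = 243.5 m; ΔE = Δλ × 111177 × cos(46.40038°) = +0.00360 × 111177 × 0.689615 = 276.0 m.
Distance = √(ΔE² + ΔN²) = √(276.0² + 243.5²) = 368.1 m.

368 m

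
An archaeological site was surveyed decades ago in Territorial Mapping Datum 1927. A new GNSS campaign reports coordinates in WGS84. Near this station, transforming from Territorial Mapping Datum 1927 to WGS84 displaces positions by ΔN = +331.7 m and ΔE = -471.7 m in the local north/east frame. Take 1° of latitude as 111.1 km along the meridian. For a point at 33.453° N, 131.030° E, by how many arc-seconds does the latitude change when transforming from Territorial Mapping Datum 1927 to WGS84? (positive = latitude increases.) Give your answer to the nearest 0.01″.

1° of latitude = 111.1 km, so Δφ = 331.7 / 111100 = 0.0029856° = 10.748″.

Δφ = 10.75″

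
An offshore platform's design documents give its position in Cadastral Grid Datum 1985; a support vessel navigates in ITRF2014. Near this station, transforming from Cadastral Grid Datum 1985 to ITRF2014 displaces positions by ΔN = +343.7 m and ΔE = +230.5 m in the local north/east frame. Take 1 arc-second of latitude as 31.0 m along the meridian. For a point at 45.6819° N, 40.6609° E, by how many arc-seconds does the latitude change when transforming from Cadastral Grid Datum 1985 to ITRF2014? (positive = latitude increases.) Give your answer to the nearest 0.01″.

Δφ = 11.09″

1″ of latitude = 31.00 m, so Δφ = 343.7 / 31.00 = 11.087″.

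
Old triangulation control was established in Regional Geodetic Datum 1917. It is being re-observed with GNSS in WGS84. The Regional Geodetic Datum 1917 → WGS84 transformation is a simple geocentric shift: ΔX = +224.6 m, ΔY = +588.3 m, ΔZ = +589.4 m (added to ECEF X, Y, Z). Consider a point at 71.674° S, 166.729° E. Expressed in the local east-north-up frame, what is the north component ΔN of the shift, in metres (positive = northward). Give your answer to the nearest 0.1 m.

ΔN = 106.0 m

At φ = -71.674°, λ = 166.729°: sin φ = -0.949283, cos φ = 0.314423, sin λ = 0.229557, cos λ = -0.973295.
ΔN = −sin φ cos λ·ΔX − sin φ sin λ·ΔY + cos φ·ΔZ = −(-0.949283)(-0.973295)(224.6) − (-0.949283)(0.229557)(588.3) + (0.314423)(589.4) = 106.01 m.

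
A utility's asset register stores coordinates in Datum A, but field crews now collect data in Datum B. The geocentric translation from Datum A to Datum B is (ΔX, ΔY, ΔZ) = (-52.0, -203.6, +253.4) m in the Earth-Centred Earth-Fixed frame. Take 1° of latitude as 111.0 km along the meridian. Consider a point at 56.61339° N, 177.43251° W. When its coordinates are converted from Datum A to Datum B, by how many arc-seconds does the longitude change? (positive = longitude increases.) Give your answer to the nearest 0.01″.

Δλ = 11.85″

sin φ = 0.834976, cos φ = 0.550286, sin λ = -0.044796, cos λ = -0.998996.
East component: ΔE = −sin λ·ΔX + cos λ·ΔY = −(-0.044796)(-52.0) + (-0.998996)(-203.6) = 201.07 m.
1° of latitude spans 111000 m; at latitude φ, 1° of longitude spans that × cos φ = 61081.7 m, so Δλ = 201.07 / 61081.7 × 3600 = 11.850″.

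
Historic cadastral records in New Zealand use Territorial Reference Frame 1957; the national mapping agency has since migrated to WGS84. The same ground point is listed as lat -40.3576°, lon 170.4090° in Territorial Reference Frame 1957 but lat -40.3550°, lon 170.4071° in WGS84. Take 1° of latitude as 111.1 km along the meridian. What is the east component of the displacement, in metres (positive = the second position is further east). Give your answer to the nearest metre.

ΔE = -161 m

Δφ = -40.3550° − -40.3576° = +0.0026°; Δλ = 170.4071° − 170.4090° = -0.0019°.
ΔN = Δφ × 111100 = 288.9 m; ΔE = Δλ × 111100 × cos(-40.3576°) = -0.0019 × 111100 × 0.762018 = -160.9 m.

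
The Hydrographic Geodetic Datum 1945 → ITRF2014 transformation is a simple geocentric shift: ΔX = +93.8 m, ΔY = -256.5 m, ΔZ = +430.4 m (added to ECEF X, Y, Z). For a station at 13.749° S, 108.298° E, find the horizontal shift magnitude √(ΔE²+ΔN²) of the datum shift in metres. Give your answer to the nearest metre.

353 m

At φ = -13.749°, λ = 108.298°: sin φ = -0.237669, cos φ = 0.971346, sin λ = 0.949436, cos λ = -0.313959.
ΔE = −sin λ·ΔX + cos λ·ΔY = −(0.949436)·(93.8) + (-0.313959)·(-256.5) = -8.53 m.
ΔN = −sin φ cos λ·ΔX − sin φ sin λ·ΔY + cos φ·ΔZ = −(-0.237669)(-0.313959)(93.8) − (-0.237669)(0.949436)(-256.5) + (0.971346)(430.4) = 353.19 m.
Horizontal magnitude = √(ΔE² + ΔN²) = √((-8.53)² + 353.19²) = 353.29 m.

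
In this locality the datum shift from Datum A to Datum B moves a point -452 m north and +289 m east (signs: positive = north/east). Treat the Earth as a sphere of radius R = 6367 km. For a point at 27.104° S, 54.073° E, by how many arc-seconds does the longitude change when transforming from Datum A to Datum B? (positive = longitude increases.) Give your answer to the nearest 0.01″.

Δλ = 10.52″

At latitude -27.104°, cos φ = 0.890181.
One radian of longitude at latitude φ spans R cos φ, so Δλ = ΔE / (R cos φ) = 289.0 / (6367000 × 0.890181) = 5.0990e-05 rad = 10.517″.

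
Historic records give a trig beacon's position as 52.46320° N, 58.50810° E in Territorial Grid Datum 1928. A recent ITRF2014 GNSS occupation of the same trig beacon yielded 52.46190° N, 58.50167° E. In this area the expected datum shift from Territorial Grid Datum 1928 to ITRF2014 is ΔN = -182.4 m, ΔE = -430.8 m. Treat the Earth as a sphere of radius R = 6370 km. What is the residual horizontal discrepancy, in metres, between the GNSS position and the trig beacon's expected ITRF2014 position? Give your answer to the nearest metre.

Observed coordinate differences: Δφ = -0.00130°, Δλ = -0.00643°.
Converting to metres (1° lat = 111177 m, cos φ = 0.609271): observed ΔN = -144.5 m, observed ΔE = -435.6 m.
Subtracting the expected shift leaves a residual of -144.5 − (-182.4) = 37.9 m north and -435.6 − (-430.8) = -4.8 m east.
Residual distance = √(37.9² + (-4.8)²) = 38.2 m.

38 m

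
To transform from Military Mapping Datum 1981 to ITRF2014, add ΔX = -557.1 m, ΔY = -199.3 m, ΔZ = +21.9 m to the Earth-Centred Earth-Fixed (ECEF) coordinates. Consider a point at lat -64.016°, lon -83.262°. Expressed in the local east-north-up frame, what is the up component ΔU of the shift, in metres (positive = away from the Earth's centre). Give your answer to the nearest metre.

ΔU = 38 m

At φ = -64.016°, λ = -83.262°: sin φ = -0.898916, cos φ = 0.438120, sin λ = -0.993093, cos λ = 0.117329.
ΔU = cos φ cos λ·ΔX + cos φ sin λ·ΔY + sin φ·ΔZ = (0.438120)(0.117329)(-557.1) + (0.438120)(-0.993093)(-199.3) + (-0.898916)(21.9) = 38.39 m.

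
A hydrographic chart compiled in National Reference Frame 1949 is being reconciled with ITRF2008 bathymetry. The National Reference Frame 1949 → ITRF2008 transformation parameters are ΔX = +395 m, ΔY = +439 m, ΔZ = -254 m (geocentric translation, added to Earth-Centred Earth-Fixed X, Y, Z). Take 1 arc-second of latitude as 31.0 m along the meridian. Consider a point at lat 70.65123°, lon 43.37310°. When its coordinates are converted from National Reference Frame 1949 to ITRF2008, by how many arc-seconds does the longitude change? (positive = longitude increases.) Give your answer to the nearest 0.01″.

Δλ = 4.66″

sin φ = 0.943519, cos φ = 0.331318, sin λ = 0.686746, cos λ = 0.726897.
East component: ΔE = −sin λ·ΔX + cos λ·ΔY = −(0.686746)(395) + (0.726897)(439) = 47.84 m.
1° of latitude spans 3600 × 31.00 = 111600 m; at latitude φ, 1° of longitude spans that × cos φ = 36975.0 m, so Δλ = 47.84 / 36975.0 × 3600 = 4.658″.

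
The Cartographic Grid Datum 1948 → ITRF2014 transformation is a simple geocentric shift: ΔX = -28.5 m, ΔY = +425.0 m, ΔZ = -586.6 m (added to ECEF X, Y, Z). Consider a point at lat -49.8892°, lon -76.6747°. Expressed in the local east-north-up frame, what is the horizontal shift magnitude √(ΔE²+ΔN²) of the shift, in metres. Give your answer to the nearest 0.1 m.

The local east axis at (φ, λ) is (−sin λ, cos λ, 0), so ΔE = −sin(-76.6747°)·(-28.5) + cos(-76.6747°)·425.0 = 70.22 m.
The local north axis is (−sin φ cos λ, −sin φ sin λ, cos φ), giving ΔN = -5.024 − 316.289 − 377.927 = -699.24 m.
Horizontal magnitude = √(ΔE² + ΔN²) = √(70.22² + (-699.24)²) = 702.76 m.

702.8 m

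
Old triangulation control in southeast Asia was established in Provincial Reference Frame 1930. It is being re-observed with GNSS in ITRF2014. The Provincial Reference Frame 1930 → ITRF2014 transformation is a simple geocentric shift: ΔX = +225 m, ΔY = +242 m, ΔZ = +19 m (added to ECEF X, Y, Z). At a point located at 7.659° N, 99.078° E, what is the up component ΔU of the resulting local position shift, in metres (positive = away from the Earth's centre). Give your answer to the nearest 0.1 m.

ΔU = 204.2 m

At φ = 7.659°, λ = 99.078°: sin φ = 0.133277, cos φ = 0.991079, sin λ = 0.987474, cos λ = -0.157779.
ΔU = cos φ cos λ·ΔX + cos φ sin λ·ΔY + sin φ·ΔZ = (0.991079)(-0.157779)(225) + (0.991079)(0.987474)(242) + (0.133277)(19) = 204.19 m.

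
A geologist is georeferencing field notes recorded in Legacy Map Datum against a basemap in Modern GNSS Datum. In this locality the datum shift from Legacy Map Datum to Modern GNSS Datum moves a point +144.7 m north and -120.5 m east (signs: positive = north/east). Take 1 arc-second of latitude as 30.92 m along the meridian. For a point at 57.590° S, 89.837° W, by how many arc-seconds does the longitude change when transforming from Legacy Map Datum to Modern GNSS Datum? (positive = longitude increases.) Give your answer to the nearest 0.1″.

Δλ = -7.3″

At latitude -57.590°, cos φ = 0.535974.
1″ of longitude at this latitude = 30.92 × cos φ = 16.5723 m, so Δλ = -120.5 / 16.5723 = -7.271″.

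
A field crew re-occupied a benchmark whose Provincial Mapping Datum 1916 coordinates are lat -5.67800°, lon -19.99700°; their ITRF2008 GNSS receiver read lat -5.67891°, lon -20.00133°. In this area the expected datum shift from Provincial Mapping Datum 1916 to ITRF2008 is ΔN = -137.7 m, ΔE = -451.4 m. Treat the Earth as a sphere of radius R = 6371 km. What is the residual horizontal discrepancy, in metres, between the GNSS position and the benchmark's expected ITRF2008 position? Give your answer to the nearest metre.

46 m

Observed coordinate differences: Δφ = -0.00091°, Δλ = -0.00433°.
Converting to metres (1° lat = 111195 m, cos φ = 0.995094): observed ΔN = -101.2 m, observed ΔE = -479.1 m.
Subtracting the expected shift leaves a residual of -101.2 − (-137.7) = 36.5 m north and -479.1 − (-451.4) = -27.7 m east.
Residual distance = √(36.5² + (-27.7)²) = 45.8 m.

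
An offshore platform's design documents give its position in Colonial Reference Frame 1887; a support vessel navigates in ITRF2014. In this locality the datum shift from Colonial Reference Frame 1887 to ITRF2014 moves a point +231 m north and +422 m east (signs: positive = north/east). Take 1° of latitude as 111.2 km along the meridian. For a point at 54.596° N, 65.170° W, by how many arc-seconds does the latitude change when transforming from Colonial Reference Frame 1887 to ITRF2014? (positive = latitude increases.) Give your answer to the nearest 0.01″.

Δφ = 7.48″

1° of latitude = 111.2 km, so Δφ = 231.0 / 111200 = 0.0020773° = 7.478″.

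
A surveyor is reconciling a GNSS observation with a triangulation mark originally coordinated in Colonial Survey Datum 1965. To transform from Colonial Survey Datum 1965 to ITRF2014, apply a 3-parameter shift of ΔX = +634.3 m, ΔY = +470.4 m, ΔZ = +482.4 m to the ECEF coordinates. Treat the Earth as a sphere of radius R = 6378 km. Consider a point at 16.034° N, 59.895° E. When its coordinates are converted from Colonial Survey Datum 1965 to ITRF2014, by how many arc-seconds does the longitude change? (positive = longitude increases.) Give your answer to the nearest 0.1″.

sin φ = 0.276208, cos φ = 0.961098, sin λ = 0.865108, cos λ = 0.501586.
East component: ΔE = −sin λ·ΔX + cos λ·ΔY = −(0.865108)(634.3) + (0.501586)(470.4) = -312.79 m.
1° of latitude spans πR/180 = 111317 m; at latitude φ, 1° of longitude spans that × cos φ = 106986.6 m, so Δλ = -312.79 / 106986.6 × 3600 = -10.525″.

Δλ = -10.5″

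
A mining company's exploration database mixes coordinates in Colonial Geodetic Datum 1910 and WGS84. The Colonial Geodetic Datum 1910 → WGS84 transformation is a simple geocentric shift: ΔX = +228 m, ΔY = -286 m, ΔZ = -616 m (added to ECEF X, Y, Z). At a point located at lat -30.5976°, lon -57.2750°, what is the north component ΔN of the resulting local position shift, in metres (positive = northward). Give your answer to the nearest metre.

At φ = -30.5976°, λ = -57.2750°: sin φ = -0.509005, cos φ = 0.860763, sin λ = -0.841275, cos λ = 0.540607.
ΔN = −sin φ cos λ·ΔX − sin φ sin λ·ΔY + cos φ·ΔZ = −(-0.509005)(0.540607)(228) − (-0.509005)(-0.841275)(-286) + (0.860763)(-616) = -345.02 m.

ΔN = -345 m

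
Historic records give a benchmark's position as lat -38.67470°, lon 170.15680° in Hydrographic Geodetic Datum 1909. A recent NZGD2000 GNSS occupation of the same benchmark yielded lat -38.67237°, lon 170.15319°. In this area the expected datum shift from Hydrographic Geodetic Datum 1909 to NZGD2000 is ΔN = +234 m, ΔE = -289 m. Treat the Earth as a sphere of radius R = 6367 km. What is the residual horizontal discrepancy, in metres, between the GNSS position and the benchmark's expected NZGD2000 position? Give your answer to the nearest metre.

35 m

Observed coordinate differences: Δφ = +0.00233°, Δλ = -0.00361°.
Converting to metres (1° lat = 111125 m, cos φ = 0.780706): observed ΔN = 258.9 m, observed ΔE = -313.2 m.
Subtracting the expected shift leaves a residual of 258.9 − (234) = 24.9 m north and -313.2 − (-289) = -24.2 m east.
Residual distance = √(24.9² + (-24.2)²) = 34.7 m.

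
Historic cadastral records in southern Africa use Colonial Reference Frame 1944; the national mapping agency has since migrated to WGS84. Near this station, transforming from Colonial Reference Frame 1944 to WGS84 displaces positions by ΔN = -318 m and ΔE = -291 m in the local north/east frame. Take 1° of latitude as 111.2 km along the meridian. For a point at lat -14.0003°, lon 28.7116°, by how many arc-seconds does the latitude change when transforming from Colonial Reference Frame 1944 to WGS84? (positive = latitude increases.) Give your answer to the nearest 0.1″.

Δφ = -10.3″

1° of latitude = 111.2 km, so Δφ = -318.0 / 111200 = -0.0028597° = -10.295″.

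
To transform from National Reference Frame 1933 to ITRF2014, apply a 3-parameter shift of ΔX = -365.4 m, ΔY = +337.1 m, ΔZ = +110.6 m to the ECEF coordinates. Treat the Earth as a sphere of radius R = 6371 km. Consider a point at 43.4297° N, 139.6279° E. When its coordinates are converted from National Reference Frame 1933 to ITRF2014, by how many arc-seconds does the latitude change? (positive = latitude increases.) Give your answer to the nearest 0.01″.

Δφ = -8.46″

sin φ = 0.687464, cos φ = 0.726218, sin λ = 0.647749, cos λ = -0.761854.
North component: ΔN = −sin φ cos λ·ΔX − sin φ sin λ·ΔY + cos φ·ΔZ = −(0.687464)(-0.761854)(-365.4) − (0.687464)(0.647749)(337.1) + (0.726218)(110.6) = -261.17 m.
1° of latitude spans πR/180 = 111195 m, so Δφ = -261.17 / 111195 × 3600 = -8.456″.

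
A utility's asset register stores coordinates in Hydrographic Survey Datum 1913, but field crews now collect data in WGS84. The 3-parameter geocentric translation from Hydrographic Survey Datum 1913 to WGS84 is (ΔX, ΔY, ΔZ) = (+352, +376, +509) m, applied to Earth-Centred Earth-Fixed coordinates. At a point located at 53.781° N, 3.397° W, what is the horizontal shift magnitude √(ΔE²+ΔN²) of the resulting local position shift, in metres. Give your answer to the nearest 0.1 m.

The local east axis at (φ, λ) is (−sin λ, cos λ, 0), so ΔE = −sin(-3.397°)·352 + cos(-3.397°)·376 = 396.20 m.
The local north axis is (−sin φ cos λ, −sin φ sin λ, cos φ), giving ΔN = -283.482 + 17.974 + 300.754 = 35.25 m.
Horizontal magnitude = √(ΔE² + ΔN²) = √(396.20² + 35.25²) = 397.76 m.

397.8 m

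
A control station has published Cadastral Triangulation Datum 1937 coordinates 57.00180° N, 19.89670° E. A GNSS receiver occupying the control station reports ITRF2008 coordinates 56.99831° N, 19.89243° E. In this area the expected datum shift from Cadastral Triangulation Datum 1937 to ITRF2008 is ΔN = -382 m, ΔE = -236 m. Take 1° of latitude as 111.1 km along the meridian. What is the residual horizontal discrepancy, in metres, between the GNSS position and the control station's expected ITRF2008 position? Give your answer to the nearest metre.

23 m

Observed coordinate differences: Δφ = -0.00349°, Δλ = -0.00427°.
Converting to metres (1° lat = 111100 m, cos φ = 0.544613): observed ΔN = -387.7 m, observed ΔE = -258.4 m.
Subtracting the expected shift leaves a residual of -387.7 − (-382) = -5.7 m north and -258.4 − (-236) = -22.4 m east.
Residual distance = √((-5.7)² + (-22.4)²) = 23.1 m.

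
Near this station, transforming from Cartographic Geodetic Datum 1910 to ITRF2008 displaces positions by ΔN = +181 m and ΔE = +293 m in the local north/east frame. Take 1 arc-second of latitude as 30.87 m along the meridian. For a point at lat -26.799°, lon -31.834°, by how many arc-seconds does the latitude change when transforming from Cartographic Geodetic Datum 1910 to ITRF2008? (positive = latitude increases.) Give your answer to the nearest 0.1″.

1″ of latitude = 30.87 m, so Δφ = 181.0 / 30.87 = 5.863″.

Δφ = 5.9″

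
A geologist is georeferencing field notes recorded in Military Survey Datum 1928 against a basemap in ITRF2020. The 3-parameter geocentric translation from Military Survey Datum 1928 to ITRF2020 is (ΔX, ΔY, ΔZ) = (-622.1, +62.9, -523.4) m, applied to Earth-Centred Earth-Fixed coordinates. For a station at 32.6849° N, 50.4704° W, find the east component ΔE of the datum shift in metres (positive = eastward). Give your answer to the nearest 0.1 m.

The local east axis at (φ, λ) is (−sin λ, cos λ, 0), so ΔE = −sin(-50.4704°)·(-622.1) + cos(-50.4704°)·62.9 = -439.79 m.

ΔE = -439.8 m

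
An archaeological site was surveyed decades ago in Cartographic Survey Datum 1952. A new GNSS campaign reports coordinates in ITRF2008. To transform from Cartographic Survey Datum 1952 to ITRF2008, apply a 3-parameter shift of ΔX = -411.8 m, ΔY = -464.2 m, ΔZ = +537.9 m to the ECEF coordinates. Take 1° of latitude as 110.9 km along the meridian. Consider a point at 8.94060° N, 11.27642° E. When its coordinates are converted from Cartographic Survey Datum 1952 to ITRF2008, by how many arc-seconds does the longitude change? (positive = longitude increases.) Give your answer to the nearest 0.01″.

Δλ = -12.31″

sin φ = 0.155410, cos φ = 0.987850, sin λ = 0.195543, cos λ = 0.980695.
East component: ΔE = −sin λ·ΔX + cos λ·ΔY = −(0.195543)(-411.8) + (0.980695)(-464.2) = -374.71 m.
1° of latitude spans 110900 m; at latitude φ, 1° of longitude spans that × cos φ = 109552.6 m, so Δλ = -374.71 / 109552.6 × 3600 = -12.313″.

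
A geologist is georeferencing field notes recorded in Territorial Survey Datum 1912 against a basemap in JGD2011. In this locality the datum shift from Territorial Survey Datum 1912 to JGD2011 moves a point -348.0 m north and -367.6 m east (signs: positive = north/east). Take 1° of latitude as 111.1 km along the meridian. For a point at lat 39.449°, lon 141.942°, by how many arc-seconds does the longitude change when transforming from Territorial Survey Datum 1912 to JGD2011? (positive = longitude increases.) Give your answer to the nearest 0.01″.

At latitude 39.449°, cos φ = 0.772190.
1° of longitude at this latitude = 111.1 × cos φ = 85.79 km, so Δλ = -367.6 / 85790.4 = -0.0042849° = -15.426″.

Δλ = -15.43″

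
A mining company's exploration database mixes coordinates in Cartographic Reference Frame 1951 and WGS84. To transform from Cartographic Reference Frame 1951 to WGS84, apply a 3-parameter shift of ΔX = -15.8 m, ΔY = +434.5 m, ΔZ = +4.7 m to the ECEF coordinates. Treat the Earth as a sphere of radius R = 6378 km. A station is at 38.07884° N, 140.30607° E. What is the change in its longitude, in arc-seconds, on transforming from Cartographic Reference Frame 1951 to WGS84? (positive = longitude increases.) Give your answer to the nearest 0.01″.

Δλ = -13.32″

sin φ = 0.616745, cos φ = 0.787163, sin λ = 0.638686, cos λ = -0.769467.
East component: ΔE = −sin λ·ΔX + cos λ·ΔY = −(0.638686)(-15.8) + (-0.769467)(434.5) = -324.24 m.
1° of latitude spans πR/180 = 111317 m; at latitude φ, 1° of longitude spans that × cos φ = 87624.7 m, so Δλ = -324.24 / 87624.7 × 3600 = -13.321″.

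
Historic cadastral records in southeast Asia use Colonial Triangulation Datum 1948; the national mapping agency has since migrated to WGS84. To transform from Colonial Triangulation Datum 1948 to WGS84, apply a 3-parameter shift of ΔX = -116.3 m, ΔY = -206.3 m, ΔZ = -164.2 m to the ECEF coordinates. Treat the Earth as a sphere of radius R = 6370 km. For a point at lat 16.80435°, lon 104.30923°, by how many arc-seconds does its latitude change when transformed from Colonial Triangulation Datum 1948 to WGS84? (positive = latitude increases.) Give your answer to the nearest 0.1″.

sin φ = 0.289104, cos φ = 0.957298, sin λ = 0.968976, cos λ = -0.247155.
North component: ΔN = −sin φ cos λ·ΔX − sin φ sin λ·ΔY + cos φ·ΔZ = −(0.289104)(-0.247155)(-116.3) − (0.289104)(0.968976)(-206.3) + (0.957298)(-164.2) = -107.71 m.
1° of latitude spans πR/180 = 111177 m, so Δφ = -107.71 / 111177 × 3600 = -3.488″.

Δφ = -3.5″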